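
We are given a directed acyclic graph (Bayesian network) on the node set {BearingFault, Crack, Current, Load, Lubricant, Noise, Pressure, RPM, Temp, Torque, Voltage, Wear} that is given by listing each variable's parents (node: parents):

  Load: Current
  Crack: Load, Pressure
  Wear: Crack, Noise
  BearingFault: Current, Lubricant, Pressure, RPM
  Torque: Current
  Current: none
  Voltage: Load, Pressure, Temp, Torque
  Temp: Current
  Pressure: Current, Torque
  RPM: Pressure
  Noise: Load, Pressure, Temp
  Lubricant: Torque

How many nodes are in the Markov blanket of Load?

7

Pa(Load) = {Current}.
Children of Load: Crack, Noise, Voltage.
Parents of each child, excluding Load:
  Noise: Pressure, Temp
  Crack: Pressure
  Voltage: Pressure, Temp, Torque
MB(Load) = {Crack, Current, Noise, Pressure, Temp, Torque, Voltage}, which has 7 nodes.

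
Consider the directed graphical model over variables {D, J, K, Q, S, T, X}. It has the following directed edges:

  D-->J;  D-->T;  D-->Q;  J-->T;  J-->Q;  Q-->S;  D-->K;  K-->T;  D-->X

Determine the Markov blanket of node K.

{D, J, T}

Recall MB(v) = parents ∪ children ∪ spouses, where spouses are the other parents of v's children.
K has child T.
K has parent D.
Co-parents of K (other parents of its children):
  T: D, J
Union: {D} ∪ {T} ∪ {D, J} = {D, J, T}.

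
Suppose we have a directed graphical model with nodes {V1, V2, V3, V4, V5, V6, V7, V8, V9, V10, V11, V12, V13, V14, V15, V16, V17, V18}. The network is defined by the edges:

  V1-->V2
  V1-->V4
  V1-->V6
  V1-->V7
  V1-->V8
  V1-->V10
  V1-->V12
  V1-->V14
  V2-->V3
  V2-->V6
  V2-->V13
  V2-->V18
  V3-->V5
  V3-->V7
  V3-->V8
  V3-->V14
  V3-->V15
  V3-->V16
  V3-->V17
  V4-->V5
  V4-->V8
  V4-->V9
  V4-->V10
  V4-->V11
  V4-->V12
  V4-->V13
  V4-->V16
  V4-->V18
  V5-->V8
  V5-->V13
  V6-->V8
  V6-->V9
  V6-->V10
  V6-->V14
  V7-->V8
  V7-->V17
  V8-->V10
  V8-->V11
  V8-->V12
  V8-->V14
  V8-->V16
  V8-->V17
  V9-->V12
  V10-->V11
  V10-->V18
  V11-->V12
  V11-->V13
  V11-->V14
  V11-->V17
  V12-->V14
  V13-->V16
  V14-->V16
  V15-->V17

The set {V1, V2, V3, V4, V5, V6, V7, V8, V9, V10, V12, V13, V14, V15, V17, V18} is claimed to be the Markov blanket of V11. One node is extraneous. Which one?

V11's parents: V4, V8, V10.
V11's children: V12, V13, V14, V17.
For each child, the remaining parents (spouses of V11):
  V12: V1, V4, V8, V9
  V13: V2, V4, V5
  V14: V1, V3, V6, V8, V12
  V17: V3, V7, V8, V15
MB(V11) = {V1, V2, V3, V4, V5, V6, V7, V8, V9, V10, V12, V13, V14, V15, V17}.
V18 is neither a parent, child, nor co-parent of V11, so it does not belong.

V18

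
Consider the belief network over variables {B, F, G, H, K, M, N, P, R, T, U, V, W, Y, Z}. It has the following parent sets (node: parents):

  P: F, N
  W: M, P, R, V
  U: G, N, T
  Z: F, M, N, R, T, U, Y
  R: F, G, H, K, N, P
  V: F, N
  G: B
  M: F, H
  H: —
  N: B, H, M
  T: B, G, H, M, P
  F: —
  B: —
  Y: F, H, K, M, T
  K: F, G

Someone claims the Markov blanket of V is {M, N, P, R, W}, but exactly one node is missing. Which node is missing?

A node's Markov blanket = Pa ∪ Ch ∪ (parents of Ch other than the node itself).
Parents of V: F, N.
Ch(V) = {W}.
Parents of each child, excluding V:
  W: M, P, R
MB(V) = {F, M, N, P, R, W}.
Comparing with the claimed set, F is missing.

F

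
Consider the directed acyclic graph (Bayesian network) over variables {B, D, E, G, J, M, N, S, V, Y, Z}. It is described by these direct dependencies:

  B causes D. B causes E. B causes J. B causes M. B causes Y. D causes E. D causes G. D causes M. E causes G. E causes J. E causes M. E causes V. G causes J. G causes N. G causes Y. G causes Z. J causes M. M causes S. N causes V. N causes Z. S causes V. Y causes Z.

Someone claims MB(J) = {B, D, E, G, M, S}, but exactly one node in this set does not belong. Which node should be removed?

Recall MB(v) = parents ∪ children ∪ spouses, where spouses are the other parents of v's children.
J has child M.
Parents of J: B, E, G.
Other parents of J's children:
  parents(M) \ {J} = {B, D, E}.
MB(J) = {B, D, E, G, M}.
S is neither a parent, child, nor co-parent of J, so it does not belong.

S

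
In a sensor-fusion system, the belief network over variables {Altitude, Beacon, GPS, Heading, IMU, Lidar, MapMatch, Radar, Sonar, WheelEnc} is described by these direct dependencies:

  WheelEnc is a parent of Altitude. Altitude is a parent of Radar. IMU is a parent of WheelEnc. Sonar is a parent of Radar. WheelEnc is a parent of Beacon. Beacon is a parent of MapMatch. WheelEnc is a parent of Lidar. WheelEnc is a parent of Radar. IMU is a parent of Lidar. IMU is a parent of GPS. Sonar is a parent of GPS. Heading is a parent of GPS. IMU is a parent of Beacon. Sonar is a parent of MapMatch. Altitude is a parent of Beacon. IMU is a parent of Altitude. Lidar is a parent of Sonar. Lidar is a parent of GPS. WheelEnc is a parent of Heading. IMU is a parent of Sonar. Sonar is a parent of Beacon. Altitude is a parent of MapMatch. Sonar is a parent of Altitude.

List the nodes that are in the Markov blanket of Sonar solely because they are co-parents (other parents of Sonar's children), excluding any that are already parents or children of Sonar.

Children of Sonar: Altitude, Beacon, GPS, MapMatch, Radar.
  Altitude: IMU, WheelEnc
  GPS: Heading, IMU, Lidar
  Radar: Altitude, WheelEnc
  Beacon: Altitude, IMU, WheelEnc
  MapMatch: Altitude, Beacon
Excluding nodes already adjacent to Sonar (Altitude, Beacon, GPS, IMU, Lidar, MapMatch, Radar), the co-parent-only contribution is {Heading, WheelEnc}.

{Heading, WheelEnc}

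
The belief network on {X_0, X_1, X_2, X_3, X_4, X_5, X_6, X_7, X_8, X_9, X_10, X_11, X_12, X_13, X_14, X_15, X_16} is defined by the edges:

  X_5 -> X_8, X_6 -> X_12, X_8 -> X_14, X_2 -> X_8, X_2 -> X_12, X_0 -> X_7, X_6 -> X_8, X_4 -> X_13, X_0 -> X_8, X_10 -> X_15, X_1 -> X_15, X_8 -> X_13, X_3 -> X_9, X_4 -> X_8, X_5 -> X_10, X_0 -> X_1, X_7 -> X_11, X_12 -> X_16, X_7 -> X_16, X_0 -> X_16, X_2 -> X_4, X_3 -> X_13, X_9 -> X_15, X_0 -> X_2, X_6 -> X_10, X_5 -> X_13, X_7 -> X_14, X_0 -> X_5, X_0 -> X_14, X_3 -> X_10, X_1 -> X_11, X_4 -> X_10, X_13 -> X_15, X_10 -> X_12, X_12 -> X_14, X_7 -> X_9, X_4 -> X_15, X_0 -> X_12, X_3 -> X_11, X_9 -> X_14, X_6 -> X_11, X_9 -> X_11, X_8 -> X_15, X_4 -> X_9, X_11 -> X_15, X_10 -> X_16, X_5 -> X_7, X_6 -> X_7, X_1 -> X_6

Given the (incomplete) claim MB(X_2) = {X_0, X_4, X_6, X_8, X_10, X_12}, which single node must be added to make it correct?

The Markov blanket of a node is its parents, its children, and the other parents of its children.
X_2's parents: X_0.
X_2 has children X_4, X_8, X_12.
For each child, the remaining parents (spouses of X_2):
  X_4: no additional parents.
  parents(X_8) \ {X_2} = {X_0, X_4, X_5, X_6}.
  X_12 also has parents X_0, X_6, X_10.
MB(X_2) = {X_0, X_4, X_5, X_6, X_8, X_10, X_12}.
Comparing with the claimed set, X_5 is missing.

X_5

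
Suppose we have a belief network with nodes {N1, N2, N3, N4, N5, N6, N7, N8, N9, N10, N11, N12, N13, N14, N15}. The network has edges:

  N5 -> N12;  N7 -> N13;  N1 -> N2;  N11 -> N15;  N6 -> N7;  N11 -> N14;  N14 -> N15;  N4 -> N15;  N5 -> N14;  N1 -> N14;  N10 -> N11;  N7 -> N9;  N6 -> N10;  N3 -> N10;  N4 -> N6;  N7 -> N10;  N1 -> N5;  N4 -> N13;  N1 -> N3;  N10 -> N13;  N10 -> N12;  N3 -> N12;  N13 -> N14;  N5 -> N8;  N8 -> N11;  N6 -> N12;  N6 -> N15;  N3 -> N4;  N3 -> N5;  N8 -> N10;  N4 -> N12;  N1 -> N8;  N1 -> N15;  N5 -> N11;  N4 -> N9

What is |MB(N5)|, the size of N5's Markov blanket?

10

N5's parents: N1, N3.
Children of N5: N8, N11, N12, N14.
Co-parents of N5 (other parents of its children):
  parents(N8) \ {N5} = {N1}.
  parents(N11) \ {N5} = {N8, N10}.
  N12 also has parents N3, N4, N6, N10.
  N14's other parents are N1, N11, N13.
MB(N5) = {N1, N3, N4, N6, N8, N10, N11, N12, N13, N14}, which has 10 nodes.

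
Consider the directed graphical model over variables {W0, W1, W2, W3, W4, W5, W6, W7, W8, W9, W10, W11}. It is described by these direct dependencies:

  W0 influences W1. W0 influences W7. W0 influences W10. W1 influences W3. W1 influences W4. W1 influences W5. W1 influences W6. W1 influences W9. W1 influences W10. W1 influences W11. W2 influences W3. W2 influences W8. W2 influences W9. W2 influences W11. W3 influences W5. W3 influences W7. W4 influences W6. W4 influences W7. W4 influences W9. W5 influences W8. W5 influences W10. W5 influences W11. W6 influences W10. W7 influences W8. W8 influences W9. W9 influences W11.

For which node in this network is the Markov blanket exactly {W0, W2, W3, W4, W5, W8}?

The target node must have every member of {W0, W2, W3, W4, W5, W8} as a parent, child, or co-parent, and no others.
Parents of W7: W0, W3, W4; children: W8; co-parents: W2, W5.
These exactly cover the given set, so the node is W7.

W7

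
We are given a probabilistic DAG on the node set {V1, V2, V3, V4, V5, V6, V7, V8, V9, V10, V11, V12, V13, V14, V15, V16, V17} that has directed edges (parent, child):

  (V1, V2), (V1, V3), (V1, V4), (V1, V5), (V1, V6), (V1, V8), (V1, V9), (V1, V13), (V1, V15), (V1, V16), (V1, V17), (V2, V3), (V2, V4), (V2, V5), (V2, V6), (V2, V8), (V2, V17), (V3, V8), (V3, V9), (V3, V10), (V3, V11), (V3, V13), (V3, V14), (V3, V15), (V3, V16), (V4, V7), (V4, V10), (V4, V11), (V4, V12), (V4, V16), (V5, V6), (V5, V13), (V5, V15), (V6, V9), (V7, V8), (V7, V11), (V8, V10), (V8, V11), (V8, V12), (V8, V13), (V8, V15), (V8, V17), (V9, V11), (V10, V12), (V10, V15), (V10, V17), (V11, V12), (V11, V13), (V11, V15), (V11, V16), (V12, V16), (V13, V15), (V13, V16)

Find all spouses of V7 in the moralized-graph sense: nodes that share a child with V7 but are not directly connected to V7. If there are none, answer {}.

Children of V7: V8, V11.
  V8's other parents are V1, V2, V3.
  parents(V11) \ {V7} = {V3, V4, V8, V9}.
Excluding nodes already adjacent to V7 (V4, V8, V11), the co-parent-only contribution is {V1, V2, V3, V9}.

{V1, V2, V3, V9}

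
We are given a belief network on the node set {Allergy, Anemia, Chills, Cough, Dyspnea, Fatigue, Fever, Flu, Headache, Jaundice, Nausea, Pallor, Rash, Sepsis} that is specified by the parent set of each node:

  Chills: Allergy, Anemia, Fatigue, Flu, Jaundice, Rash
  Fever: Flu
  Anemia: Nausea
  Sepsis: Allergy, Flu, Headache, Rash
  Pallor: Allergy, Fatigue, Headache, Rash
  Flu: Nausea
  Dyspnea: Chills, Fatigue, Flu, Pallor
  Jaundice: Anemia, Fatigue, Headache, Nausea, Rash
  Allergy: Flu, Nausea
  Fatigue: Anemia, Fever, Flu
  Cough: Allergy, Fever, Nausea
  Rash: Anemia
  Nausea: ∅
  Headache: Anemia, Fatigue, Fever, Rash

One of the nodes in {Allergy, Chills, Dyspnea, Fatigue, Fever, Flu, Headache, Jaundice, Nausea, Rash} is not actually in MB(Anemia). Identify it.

Dyspnea

A node's Markov blanket = Pa ∪ Ch ∪ (parents of Ch other than the node itself).
Anemia has children Chills, Fatigue, Headache, Jaundice, Rash.
Anemia has parent Nausea.
Other parents of Anemia's children:
  parents(Fatigue) \ {Anemia} = {Fever, Flu}.
  Rash has no other parent.
  Headache also has parents Fatigue, Fever, Rash.
  Jaundice also has parents Fatigue, Headache, Nausea, Rash.
  Chills also has parents Allergy, Fatigue, Flu, Jaundice, Rash.
MB(Anemia) = {Allergy, Chills, Fatigue, Fever, Flu, Headache, Jaundice, Nausea, Rash}.
Dyspnea is neither a parent, child, nor co-parent of Anemia, so it does not belong.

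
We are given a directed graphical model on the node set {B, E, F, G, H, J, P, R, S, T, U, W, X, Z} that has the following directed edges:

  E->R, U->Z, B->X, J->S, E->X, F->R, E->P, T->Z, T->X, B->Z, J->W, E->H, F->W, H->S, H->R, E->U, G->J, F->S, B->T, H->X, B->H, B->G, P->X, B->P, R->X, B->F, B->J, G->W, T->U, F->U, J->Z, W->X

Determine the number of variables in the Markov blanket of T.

11

The Markov blanket of a node is its parents, its children, and the other parents of its children.
T has parent B.
Children of T: U, X, Z.
Other parents of T's children:
  U: E, F
  X: B, E, H, P, R, W
  Z: B, J, U
MB(T) = {B, E, F, H, J, P, R, U, W, X, Z}, which has 11 nodes.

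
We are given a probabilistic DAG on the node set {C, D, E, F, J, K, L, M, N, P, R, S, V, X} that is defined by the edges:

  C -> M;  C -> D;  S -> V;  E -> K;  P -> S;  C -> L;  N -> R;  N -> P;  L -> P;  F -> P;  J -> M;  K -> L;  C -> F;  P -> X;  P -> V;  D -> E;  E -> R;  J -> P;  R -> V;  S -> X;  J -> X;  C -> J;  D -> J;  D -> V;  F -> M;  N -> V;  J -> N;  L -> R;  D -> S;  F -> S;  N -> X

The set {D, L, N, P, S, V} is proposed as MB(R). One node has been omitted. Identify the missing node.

The Markov blanket of a node is its parents, its children, and the other parents of its children.
Ch(R) = {V}.
Parents of R: E, L, N.
Parents of each child, excluding R:
  parents(V) \ {R} = {D, N, P, S}.
MB(R) = {D, E, L, N, P, S, V}.
Comparing with the claimed set, E is missing.

E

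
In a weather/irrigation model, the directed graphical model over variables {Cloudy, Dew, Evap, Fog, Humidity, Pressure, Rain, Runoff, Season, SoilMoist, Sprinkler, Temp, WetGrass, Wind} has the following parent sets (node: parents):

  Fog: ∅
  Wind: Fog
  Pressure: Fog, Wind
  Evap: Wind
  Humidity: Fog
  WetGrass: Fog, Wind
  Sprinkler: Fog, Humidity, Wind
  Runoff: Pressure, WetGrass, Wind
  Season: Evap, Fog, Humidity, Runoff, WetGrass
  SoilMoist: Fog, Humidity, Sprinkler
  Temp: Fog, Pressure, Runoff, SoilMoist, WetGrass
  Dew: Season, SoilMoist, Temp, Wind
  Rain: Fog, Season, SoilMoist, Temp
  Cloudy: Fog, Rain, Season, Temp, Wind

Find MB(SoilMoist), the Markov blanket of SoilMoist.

The Markov blanket of a node is its parents, its children, and the other parents of its children.
SoilMoist's children: Dew, Rain, Temp.
SoilMoist's parents: Fog, Humidity, Sprinkler.
For each child, the remaining parents (spouses of SoilMoist):
  parents(Temp) \ {SoilMoist} = {Fog, Pressure, Runoff, WetGrass}.
  Dew's other parents are Season, Temp, Wind.
  parents(Rain) \ {SoilMoist} = {Fog, Season, Temp}.
Union: {Fog, Humidity, Sprinkler} ∪ {Dew, Rain, Temp} ∪ {Fog, Pressure, Runoff, Season, Temp, WetGrass, Wind} = {Dew, Fog, Humidity, Pressure, Rain, Runoff, Season, Sprinkler, Temp, WetGrass, Wind}.

{Dew, Fog, Humidity, Pressure, Rain, Runoff, Season, Sprinkler, Temp, WetGrass, Wind}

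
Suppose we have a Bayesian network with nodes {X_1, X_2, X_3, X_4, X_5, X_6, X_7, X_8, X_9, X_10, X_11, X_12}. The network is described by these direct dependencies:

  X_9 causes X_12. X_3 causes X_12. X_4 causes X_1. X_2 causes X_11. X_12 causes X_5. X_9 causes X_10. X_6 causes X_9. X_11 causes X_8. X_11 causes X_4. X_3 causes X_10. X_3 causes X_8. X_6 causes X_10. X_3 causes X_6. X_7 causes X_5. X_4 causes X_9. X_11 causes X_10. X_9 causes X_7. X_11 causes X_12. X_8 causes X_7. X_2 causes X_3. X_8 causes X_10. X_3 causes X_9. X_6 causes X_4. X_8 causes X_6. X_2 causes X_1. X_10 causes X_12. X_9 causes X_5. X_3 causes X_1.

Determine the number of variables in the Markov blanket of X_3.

9

X_3's parents: X_2.
Ch(X_3) = {X_1, X_6, X_8, X_9, X_10, X_12}.
Other parents of X_3's children:
  X_8 also has parent X_11.
  X_6 also has parent X_8.
  X_9 also has parents X_4, X_6.
  parents(X_10) \ {X_3} = {X_6, X_8, X_9, X_11}.
  X_1 also has parents X_2, X_4.
  X_12's other parents are X_9, X_10, X_11.
MB(X_3) = {X_1, X_2, X_4, X_6, X_8, X_9, X_10, X_11, X_12}, which has 9 nodes.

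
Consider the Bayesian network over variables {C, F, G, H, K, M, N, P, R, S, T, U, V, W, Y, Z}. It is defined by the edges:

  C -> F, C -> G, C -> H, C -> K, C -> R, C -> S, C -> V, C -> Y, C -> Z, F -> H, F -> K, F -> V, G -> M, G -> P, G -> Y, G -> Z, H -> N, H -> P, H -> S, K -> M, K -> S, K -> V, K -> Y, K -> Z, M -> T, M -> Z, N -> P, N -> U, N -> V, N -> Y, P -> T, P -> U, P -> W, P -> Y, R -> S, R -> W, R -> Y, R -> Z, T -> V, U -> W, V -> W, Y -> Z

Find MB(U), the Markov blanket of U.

{N, P, R, V, W}

Recall MB(v) = parents ∪ children ∪ spouses, where spouses are the other parents of v's children.
Pa(U) = {N, P}.
U has child W.
Co-parents of U (other parents of its children):
  W also has parents P, R, V.
Taking the union gives {N, P, R, V, W}.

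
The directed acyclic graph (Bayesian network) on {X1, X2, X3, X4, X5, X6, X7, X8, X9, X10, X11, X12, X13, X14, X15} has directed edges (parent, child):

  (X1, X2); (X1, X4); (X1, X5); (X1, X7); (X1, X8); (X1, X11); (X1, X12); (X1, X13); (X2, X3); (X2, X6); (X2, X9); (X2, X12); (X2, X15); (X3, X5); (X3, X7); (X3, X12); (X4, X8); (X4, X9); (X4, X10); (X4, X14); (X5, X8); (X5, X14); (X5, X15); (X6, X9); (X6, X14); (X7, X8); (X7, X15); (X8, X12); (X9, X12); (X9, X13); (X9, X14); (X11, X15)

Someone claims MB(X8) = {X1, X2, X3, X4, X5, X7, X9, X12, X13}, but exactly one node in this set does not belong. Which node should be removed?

X13

Ch(X8) = {X12}.
X8's parents: X1, X4, X5, X7.
Other parents of X8's children:
  X12's other parents are X1, X2, X3, X9.
MB(X8) = {X1, X2, X3, X4, X5, X7, X9, X12}.
X13 is neither a parent, child, nor co-parent of X8, so it does not belong.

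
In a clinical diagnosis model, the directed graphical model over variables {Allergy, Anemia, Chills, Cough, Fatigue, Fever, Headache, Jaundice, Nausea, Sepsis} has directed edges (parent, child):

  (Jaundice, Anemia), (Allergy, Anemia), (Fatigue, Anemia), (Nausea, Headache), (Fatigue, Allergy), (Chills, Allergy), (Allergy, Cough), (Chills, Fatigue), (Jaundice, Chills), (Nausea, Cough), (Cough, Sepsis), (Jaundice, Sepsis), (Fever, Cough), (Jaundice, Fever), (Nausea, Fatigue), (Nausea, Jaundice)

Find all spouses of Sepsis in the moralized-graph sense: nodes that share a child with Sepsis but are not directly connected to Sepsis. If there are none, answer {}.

{}

Sepsis has no children, so it has no co-parents. The set is empty.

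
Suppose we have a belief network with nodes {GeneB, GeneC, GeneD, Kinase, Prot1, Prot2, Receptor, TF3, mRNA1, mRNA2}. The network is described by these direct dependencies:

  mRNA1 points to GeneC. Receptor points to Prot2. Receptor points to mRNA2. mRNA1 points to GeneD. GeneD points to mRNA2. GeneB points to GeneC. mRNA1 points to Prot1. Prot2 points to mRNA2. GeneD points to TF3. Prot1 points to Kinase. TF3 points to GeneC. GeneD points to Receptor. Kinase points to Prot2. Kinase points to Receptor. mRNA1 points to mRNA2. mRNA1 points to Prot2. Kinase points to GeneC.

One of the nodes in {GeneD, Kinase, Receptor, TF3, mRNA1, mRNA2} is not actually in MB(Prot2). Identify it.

By definition, MB(Prot2) is built from Prot2's parents, Prot2's children, and the co-parents of Prot2.
Prot2 has parents Kinase, Receptor, mRNA1.
Prot2's children: mRNA2.
Other parents of Prot2's children:
  mRNA2: GeneD, Receptor, mRNA1
MB(Prot2) = {GeneD, Kinase, Receptor, mRNA1, mRNA2}.
TF3 is neither a parent, child, nor co-parent of Prot2, so it does not belong.

TF3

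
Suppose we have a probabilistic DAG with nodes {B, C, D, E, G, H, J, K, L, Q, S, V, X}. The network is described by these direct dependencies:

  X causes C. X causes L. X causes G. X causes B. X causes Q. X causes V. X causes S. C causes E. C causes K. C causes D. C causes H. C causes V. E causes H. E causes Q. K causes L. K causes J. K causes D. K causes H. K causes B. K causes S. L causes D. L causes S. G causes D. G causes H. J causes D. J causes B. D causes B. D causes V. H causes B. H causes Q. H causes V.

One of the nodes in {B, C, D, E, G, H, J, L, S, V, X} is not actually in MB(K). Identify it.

By definition, MB(K) is built from K's parents, K's children, and the co-parents of K.
K's parents: C.
K's children: B, D, H, J, L, S.
For each child, the remaining parents (spouses of K):
  L's other parent is X.
  J has no other parent.
  parents(D) \ {K} = {C, G, J, L}.
  parents(H) \ {K} = {C, E, G}.
  B's other parents are D, H, J, X.
  S also has parents L, X.
MB(K) = {B, C, D, E, G, H, J, L, S, X}.
V is neither a parent, child, nor co-parent of K, so it does not belong.

V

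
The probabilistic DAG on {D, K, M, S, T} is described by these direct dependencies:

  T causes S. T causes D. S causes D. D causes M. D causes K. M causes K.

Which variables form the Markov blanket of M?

{D, K}

Parents of M: D.
Children of M: K.
For each child, the remaining parents (spouses of M):
  K's other parent is D.
Union: {D} ∪ {K} ∪ {D} = {D, K}.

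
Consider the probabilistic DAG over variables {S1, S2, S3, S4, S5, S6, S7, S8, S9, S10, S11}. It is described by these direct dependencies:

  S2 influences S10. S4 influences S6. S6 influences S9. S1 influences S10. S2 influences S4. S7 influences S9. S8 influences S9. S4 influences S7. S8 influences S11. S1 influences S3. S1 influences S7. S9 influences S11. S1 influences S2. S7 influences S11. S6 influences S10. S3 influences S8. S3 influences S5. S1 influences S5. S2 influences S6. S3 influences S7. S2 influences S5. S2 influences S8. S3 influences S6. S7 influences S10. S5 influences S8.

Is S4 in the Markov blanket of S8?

By definition, MB(S8) is built from S8's parents, S8's children, and the co-parents of S8.
Pa(S8) = {S2, S3, S5}.
S8's children: S9, S11.
Co-parents of S8 (other parents of its children):
  S9: S6, S7
  S11: S7, S9
MB(S8) = {S2, S3, S5, S6, S7, S9, S11}; S4 is not in this set.

No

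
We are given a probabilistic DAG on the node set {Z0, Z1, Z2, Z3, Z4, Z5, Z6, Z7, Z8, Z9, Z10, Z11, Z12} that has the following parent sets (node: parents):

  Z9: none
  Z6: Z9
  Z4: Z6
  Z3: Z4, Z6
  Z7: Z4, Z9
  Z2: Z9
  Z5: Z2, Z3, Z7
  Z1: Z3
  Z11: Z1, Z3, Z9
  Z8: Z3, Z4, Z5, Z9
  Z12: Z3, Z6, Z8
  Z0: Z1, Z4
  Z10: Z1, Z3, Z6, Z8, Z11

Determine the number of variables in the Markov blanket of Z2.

4

Pa(Z2) = {Z9}.
Z2's children: Z5.
Co-parents of Z2 (other parents of its children):
  parents(Z5) \ {Z2} = {Z3, Z7}.
MB(Z2) = {Z3, Z5, Z7, Z9}, which has 4 nodes.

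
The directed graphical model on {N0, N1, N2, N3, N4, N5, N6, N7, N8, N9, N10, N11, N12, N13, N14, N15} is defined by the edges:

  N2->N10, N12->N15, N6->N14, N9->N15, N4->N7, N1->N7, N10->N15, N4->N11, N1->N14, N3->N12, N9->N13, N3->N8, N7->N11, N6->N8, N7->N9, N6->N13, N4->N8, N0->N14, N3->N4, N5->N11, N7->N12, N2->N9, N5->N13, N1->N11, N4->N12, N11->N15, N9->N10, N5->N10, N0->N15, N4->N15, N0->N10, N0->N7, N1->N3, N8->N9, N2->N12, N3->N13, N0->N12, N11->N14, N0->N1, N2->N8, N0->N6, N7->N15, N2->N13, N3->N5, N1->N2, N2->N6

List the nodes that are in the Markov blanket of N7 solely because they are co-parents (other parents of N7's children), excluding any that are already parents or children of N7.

{N2, N3, N5, N8, N10}

Children of N7: N9, N11, N12, N15.
  N9: N2, N8
  N11: N1, N4, N5
  N12: N0, N2, N3, N4
  N15: N0, N4, N9, N10, N11, N12
Excluding nodes already adjacent to N7 (N0, N1, N4, N9, N11, N12, N15), the co-parent-only contribution is {N2, N3, N5, N8, N10}.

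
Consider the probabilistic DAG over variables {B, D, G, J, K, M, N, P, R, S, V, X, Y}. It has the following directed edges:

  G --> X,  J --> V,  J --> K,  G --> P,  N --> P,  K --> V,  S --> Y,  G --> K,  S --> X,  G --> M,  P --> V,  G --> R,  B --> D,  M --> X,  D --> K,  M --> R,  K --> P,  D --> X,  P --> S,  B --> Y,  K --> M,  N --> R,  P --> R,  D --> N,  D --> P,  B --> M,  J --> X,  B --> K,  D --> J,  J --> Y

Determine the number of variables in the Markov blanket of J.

10

Parents of J: D.
J has children K, V, X, Y.
Other parents of J's children:
  parents(K) \ {J} = {B, D, G}.
  V also has parents K, P.
  X also has parents D, G, M, S.
  parents(Y) \ {J} = {B, S}.
MB(J) = {B, D, G, K, M, P, S, V, X, Y}, which has 10 nodes.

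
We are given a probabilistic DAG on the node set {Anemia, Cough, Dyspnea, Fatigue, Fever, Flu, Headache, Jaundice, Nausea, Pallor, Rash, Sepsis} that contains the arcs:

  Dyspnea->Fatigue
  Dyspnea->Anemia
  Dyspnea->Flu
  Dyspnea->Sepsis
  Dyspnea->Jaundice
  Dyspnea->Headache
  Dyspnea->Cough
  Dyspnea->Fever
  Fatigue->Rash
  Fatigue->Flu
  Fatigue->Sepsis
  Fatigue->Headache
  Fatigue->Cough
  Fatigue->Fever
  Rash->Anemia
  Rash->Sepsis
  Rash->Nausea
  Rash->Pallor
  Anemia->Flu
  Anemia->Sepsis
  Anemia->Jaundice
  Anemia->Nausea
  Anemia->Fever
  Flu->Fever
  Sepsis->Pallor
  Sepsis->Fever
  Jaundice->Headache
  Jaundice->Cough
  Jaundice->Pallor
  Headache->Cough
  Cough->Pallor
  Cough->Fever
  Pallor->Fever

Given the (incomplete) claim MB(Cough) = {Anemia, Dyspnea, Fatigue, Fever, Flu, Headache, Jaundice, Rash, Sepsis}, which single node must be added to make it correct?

Pallor

A node's Markov blanket = Pa ∪ Ch ∪ (parents of Ch other than the node itself).
Pa(Cough) = {Dyspnea, Fatigue, Headache, Jaundice}.
Ch(Cough) = {Fever, Pallor}.
For each child, the remaining parents (spouses of Cough):
  parents(Pallor) \ {Cough} = {Jaundice, Rash, Sepsis}.
  Fever's other parents are Anemia, Dyspnea, Fatigue, Flu, Pallor, Sepsis.
MB(Cough) = {Anemia, Dyspnea, Fatigue, Fever, Flu, Headache, Jaundice, Pallor, Rash, Sepsis}.
Comparing with the claimed set, Pallor is missing.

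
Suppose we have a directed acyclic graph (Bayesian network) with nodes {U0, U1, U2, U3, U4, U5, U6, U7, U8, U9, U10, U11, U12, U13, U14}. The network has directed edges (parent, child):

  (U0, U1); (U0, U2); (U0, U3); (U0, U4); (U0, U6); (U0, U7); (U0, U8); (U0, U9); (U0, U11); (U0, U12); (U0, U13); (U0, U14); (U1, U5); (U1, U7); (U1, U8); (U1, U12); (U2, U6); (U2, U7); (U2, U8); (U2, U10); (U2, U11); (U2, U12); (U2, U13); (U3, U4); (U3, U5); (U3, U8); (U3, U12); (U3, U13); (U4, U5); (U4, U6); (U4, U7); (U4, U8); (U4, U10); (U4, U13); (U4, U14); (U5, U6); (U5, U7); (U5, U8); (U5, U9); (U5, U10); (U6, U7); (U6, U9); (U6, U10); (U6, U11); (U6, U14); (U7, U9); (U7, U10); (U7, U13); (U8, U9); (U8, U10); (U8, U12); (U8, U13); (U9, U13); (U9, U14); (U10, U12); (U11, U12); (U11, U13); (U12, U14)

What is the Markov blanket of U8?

{U0, U1, U2, U3, U4, U5, U6, U7, U9, U10, U11, U12, U13}

By definition, MB(U8) is built from U8's parents, U8's children, and the co-parents of U8.
Children of U8: U9, U10, U12, U13.
U8's parents: U0, U1, U2, U3, U4, U5.
For each child, the remaining parents (spouses of U8):
  parents(U9) \ {U8} = {U0, U5, U6, U7}.
  parents(U10) \ {U8} = {U2, U4, U5, U6, U7}.
  U12 also has parents U0, U1, U2, U3, U10, U11.
  U13 also has parents U0, U2, U3, U4, U7, U9, U11.
Taking the union gives {U0, U1, U2, U3, U4, U5, U6, U7, U9, U10, U11, U12, U13}.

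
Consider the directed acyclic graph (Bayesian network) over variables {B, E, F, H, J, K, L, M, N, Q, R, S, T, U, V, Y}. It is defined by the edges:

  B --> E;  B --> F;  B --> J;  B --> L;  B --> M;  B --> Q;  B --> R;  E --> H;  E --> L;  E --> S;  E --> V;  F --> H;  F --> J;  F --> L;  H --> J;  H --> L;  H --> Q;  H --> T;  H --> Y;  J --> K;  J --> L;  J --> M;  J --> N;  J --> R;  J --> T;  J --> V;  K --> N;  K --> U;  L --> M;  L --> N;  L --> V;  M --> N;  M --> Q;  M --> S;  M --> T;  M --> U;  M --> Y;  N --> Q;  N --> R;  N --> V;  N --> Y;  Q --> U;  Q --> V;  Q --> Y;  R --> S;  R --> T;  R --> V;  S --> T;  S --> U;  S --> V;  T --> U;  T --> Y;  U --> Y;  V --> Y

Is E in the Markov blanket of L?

Yes

E is a parent of L.
So E ∈ MB(L).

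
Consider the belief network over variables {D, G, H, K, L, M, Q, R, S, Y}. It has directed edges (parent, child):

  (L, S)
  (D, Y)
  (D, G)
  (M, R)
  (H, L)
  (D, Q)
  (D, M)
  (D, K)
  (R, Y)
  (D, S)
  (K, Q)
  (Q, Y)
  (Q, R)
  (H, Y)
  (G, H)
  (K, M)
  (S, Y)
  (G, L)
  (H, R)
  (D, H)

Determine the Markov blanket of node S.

{D, H, L, Q, R, Y}

Parents of S: D, L.
S's children: Y.
Co-parents of S (other parents of its children):
  Y also has parents D, H, Q, R.
MB(S) = {D, H, L, Q, R, Y}.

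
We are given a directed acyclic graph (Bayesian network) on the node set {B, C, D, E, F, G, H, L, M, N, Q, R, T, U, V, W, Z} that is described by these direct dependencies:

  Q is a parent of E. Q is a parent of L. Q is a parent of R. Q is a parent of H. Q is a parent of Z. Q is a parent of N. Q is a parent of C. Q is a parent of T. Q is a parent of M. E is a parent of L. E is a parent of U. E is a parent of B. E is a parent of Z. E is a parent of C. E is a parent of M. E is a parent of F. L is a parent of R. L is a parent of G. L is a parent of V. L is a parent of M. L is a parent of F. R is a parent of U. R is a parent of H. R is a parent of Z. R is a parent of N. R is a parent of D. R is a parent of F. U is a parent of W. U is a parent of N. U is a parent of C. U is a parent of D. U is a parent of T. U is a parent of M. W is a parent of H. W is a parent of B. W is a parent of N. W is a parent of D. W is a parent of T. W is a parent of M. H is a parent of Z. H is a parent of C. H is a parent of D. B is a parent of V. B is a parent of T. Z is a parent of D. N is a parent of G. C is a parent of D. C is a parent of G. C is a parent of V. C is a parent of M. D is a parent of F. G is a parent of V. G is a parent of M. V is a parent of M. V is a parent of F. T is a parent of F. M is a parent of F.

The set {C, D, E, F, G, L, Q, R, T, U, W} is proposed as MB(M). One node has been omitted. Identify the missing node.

The Markov blanket of a node is its parents, its children, and the other parents of its children.
M has parents C, E, G, L, Q, U, V, W.
M's children: F.
For each child, the remaining parents (spouses of M):
  F's other parents are D, E, L, R, T, V.
MB(M) = {C, D, E, F, G, L, Q, R, T, U, V, W}.
Comparing with the claimed set, V is missing.

V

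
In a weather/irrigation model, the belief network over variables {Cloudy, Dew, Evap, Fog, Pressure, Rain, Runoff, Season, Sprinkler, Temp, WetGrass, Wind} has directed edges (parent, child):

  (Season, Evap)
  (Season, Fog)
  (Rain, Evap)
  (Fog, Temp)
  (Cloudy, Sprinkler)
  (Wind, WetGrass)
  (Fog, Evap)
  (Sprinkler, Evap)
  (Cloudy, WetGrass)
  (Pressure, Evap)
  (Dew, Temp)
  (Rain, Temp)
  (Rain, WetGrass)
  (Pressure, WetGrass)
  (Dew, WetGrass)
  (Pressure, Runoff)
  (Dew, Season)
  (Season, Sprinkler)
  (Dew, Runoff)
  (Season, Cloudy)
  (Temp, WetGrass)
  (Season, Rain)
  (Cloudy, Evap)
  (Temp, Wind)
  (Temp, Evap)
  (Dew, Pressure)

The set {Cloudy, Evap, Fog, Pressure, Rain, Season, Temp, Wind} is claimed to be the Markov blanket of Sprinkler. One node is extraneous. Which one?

Wind

The Markov blanket of a node is its parents, its children, and the other parents of its children.
Sprinkler's parents: Cloudy, Season.
Children of Sprinkler: Evap.
For each child, the remaining parents (spouses of Sprinkler):
  Evap's other parents are Cloudy, Fog, Pressure, Rain, Season, Temp.
MB(Sprinkler) = {Cloudy, Evap, Fog, Pressure, Rain, Season, Temp}.
Wind is neither a parent, child, nor co-parent of Sprinkler, so it does not belong.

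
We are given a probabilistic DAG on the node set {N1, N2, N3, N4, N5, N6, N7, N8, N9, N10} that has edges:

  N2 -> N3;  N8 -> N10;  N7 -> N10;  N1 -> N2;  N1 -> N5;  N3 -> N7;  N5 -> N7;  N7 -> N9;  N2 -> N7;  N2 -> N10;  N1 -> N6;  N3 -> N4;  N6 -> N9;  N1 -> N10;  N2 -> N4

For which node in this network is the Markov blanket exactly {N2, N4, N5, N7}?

N3

The target node must have every member of {N2, N4, N5, N7} as a parent, child, or co-parent, and no others.
Parents of N3: N2; children: N4, N7; co-parents: N2, N5.
These exactly cover the given set, so the node is N3.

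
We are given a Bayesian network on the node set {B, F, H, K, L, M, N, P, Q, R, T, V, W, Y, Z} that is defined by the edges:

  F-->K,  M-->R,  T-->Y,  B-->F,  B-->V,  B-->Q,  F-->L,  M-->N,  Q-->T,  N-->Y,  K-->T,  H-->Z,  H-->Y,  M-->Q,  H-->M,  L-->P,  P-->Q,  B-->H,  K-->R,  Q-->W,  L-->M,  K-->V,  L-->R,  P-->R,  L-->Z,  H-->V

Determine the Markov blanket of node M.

{B, H, K, L, N, P, Q, R}

The Markov blanket of a node is its parents, its children, and the other parents of its children.
Parents of M: H, L.
Children of M: N, Q, R.
For each child, the remaining parents (spouses of M):
  N has no other parent.
  Q's other parents are B, P.
  parents(R) \ {M} = {K, L, P}.
Taking the union gives {B, H, K, L, N, P, Q, R}.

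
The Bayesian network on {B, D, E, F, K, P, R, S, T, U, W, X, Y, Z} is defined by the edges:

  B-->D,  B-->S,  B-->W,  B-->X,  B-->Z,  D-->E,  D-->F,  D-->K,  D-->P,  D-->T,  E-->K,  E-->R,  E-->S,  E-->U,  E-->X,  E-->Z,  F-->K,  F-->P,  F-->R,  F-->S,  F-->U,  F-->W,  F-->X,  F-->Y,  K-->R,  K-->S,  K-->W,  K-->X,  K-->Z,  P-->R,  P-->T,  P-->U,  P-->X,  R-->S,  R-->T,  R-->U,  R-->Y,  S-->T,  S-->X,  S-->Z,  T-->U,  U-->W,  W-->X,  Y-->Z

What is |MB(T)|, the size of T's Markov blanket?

T has parents D, P, R, S.
T's children: U.
For each child, the remaining parents (spouses of T):
  U: E, F, P, R
MB(T) = {D, E, F, P, R, S, U}, which has 7 nodes.

7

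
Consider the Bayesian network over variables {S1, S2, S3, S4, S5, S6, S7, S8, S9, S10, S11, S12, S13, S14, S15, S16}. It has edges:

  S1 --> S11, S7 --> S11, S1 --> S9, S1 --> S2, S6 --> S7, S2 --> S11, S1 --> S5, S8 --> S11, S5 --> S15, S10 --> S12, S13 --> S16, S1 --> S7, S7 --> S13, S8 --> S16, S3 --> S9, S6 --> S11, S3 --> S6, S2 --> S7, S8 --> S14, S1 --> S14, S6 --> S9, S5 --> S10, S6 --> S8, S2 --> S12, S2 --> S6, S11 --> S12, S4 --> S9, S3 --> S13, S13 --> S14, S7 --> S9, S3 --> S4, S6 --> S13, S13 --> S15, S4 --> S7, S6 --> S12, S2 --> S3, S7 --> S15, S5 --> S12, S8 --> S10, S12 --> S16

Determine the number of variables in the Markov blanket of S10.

Recall MB(v) = parents ∪ children ∪ spouses, where spouses are the other parents of v's children.
S10's children: S12.
Pa(S10) = {S5, S8}.
Other parents of S10's children:
  S12: S2, S5, S6, S11
MB(S10) = {S2, S5, S6, S8, S11, S12}, which has 6 nodes.

6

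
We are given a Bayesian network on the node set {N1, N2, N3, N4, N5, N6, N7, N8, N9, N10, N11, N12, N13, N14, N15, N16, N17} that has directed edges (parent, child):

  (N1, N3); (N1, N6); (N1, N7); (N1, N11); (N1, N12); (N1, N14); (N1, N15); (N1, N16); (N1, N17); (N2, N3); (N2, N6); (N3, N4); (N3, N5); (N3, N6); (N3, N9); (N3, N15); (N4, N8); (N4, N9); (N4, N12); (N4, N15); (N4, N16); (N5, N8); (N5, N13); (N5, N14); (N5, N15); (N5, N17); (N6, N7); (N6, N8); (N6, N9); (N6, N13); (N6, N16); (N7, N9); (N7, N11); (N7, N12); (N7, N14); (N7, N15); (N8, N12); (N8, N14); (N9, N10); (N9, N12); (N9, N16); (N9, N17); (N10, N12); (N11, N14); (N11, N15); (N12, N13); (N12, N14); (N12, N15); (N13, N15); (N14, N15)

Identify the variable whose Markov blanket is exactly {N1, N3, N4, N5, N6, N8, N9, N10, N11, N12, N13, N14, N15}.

N7

The target node must have every member of {N1, N3, N4, N5, N6, N8, N9, N10, N11, N12, N13, N14, N15} as a parent, child, or co-parent, and no others.
Parents of N7: N1, N6; children: N9, N11, N12, N14, N15; co-parents: N1, N3, N4, N5, N6, N8, N9, N10, N11, N12, N13, N14.
These exactly cover the given set, so the node is N7.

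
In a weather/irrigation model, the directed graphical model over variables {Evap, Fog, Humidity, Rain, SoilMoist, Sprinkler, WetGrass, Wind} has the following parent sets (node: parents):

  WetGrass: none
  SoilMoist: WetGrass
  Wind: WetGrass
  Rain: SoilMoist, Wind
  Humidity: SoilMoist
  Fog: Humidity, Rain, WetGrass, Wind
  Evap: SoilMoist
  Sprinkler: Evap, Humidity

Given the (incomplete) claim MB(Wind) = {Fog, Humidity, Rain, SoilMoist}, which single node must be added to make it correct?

WetGrass

Pa(Wind) = {WetGrass}.
Wind has children Fog, Rain.
Other parents of Wind's children:
  parents(Rain) \ {Wind} = {SoilMoist}.
  parents(Fog) \ {Wind} = {Humidity, Rain, WetGrass}.
MB(Wind) = {Fog, Humidity, Rain, SoilMoist, WetGrass}.
Comparing with the claimed set, WetGrass is missing.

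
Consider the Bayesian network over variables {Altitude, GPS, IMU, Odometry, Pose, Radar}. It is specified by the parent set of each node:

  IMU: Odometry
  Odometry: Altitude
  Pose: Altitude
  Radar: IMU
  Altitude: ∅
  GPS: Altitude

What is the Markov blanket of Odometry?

{Altitude, IMU}

By definition, MB(Odometry) is built from Odometry's parents, Odometry's children, and the co-parents of Odometry.
Pa(Odometry) = {Altitude}.
Odometry's children: IMU.
Parents of each child, excluding Odometry:
  IMU: no additional parents.
MB(Odometry) = {Altitude, IMU}.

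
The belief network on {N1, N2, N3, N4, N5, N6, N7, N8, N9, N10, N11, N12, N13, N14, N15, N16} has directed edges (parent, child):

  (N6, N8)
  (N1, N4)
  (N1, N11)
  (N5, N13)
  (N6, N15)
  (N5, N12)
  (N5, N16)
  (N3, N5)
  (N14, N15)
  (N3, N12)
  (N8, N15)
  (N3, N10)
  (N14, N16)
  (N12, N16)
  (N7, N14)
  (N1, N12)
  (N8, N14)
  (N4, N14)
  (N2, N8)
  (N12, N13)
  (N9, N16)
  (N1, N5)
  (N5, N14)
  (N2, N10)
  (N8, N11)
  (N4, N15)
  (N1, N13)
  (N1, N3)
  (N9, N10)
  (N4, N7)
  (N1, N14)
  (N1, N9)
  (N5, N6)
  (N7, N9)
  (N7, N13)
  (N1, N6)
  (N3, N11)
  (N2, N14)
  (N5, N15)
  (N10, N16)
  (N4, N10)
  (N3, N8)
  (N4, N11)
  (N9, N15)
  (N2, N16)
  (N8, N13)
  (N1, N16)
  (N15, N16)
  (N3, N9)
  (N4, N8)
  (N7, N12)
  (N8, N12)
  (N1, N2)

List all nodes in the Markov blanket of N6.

{N1, N2, N3, N4, N5, N8, N9, N14, N15}

By definition, MB(N6) is built from N6's parents, N6's children, and the co-parents of N6.
N6 has parents N1, N5.
Ch(N6) = {N8, N15}.
Co-parents of N6 (other parents of its children):
  N8: N2, N3, N4
  N15: N4, N5, N8, N9, N14
MB(N6) = {N1, N2, N3, N4, N5, N8, N9, N14, N15}.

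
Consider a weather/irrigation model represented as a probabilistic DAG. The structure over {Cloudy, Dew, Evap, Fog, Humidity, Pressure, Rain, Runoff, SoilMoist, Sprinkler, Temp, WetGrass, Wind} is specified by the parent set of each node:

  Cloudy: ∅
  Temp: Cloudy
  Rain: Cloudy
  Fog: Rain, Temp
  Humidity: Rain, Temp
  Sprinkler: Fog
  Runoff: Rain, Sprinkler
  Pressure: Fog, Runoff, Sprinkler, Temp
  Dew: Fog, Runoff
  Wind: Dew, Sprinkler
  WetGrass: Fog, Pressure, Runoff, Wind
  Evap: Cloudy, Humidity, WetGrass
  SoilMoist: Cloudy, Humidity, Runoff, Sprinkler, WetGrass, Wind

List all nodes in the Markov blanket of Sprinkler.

{Cloudy, Dew, Fog, Humidity, Pressure, Rain, Runoff, SoilMoist, Temp, WetGrass, Wind}

Recall MB(v) = parents ∪ children ∪ spouses, where spouses are the other parents of v's children.
Sprinkler has parent Fog.
Children of Sprinkler: Pressure, Runoff, SoilMoist, Wind.
Parents of each child, excluding Sprinkler:
  Runoff also has parent Rain.
  Pressure's other parents are Fog, Runoff, Temp.
  Wind's other parent is Dew.
  SoilMoist also has parents Cloudy, Humidity, Runoff, WetGrass, Wind.
Union: {Fog} ∪ {Pressure, Runoff, SoilMoist, Wind} ∪ {Cloudy, Dew, Fog, Humidity, Rain, Runoff, Temp, WetGrass, Wind} = {Cloudy, Dew, Fog, Humidity, Pressure, Rain, Runoff, SoilMoist, Temp, WetGrass, Wind}.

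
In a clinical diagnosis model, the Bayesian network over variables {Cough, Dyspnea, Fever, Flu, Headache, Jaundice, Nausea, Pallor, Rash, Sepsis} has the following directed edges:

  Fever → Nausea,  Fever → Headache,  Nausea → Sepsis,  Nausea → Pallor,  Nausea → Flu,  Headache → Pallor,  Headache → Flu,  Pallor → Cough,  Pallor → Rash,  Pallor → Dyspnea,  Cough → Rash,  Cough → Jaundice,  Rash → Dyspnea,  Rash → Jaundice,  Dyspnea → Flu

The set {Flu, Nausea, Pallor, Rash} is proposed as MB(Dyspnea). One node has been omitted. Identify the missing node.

Headache

A node's Markov blanket = Pa ∪ Ch ∪ (parents of Ch other than the node itself).
Dyspnea has parents Pallor, Rash.
Ch(Dyspnea) = {Flu}.
Parents of each child, excluding Dyspnea:
  Flu: Headache, Nausea
MB(Dyspnea) = {Flu, Headache, Nausea, Pallor, Rash}.
Comparing with the claimed set, Headache is missing.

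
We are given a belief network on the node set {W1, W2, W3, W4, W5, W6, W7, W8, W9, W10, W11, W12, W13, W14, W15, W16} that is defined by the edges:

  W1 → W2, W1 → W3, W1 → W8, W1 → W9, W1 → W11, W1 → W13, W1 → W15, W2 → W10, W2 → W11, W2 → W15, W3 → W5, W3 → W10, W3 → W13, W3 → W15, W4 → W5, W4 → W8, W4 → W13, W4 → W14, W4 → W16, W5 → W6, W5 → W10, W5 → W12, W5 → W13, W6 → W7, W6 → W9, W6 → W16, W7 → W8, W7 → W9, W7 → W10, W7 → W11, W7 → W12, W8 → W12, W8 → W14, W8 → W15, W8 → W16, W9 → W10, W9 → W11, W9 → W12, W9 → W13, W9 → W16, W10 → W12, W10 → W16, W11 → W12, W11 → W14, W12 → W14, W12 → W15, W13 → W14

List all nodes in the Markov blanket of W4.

Pa(W4) = {}.
W4's children: W5, W8, W13, W14, W16.
Parents of each child, excluding W4:
  W5: W3
  W8: W1, W7
  W13: W1, W3, W5, W9
  W14: W8, W11, W12, W13
  W16: W6, W8, W9, W10
Union: {} ∪ {W5, W8, W13, W14, W16} ∪ {W1, W3, W5, W6, W7, W8, W9, W10, W11, W12, W13} = {W1, W3, W5, W6, W7, W8, W9, W10, W11, W12, W13, W14, W16}.

{W1, W3, W5, W6, W7, W8, W9, W10, W11, W12, W13, W14, W16}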